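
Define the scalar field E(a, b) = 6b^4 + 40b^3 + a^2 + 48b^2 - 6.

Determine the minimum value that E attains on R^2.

-262

E(a,b) separates as P(a) + Q(b) − 6, so its minimum is min P + min Q − 6.
P'(a) = 2a vanishes at a ∈ {0}; Q'(b) = 24b(b + 1)(b + 4) vanishes at b ∈ {-4, -1, 0}.
Local minima of P (where P''>0): P(0)=0. Local minima of Q: Q(-4)=-256, Q(0)=0.
So the global minimum of E is P(0) + Q(-4) − 6 = 0 − 256 − 6 = -262, attained at (0, -4).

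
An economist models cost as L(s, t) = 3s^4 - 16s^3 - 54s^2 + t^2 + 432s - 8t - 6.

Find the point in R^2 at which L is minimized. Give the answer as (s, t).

L(s,t) separates as P(s) + Q(t) − 6, so its minimum is min P + min Q − 6.
P'(s) = 12(s - 4)(s - 3)(s + 3) vanishes at s ∈ {-3, 3, 4}; Q'(t) = 2(t - 4) vanishes at t ∈ {4}.
Local minima of P (where P''>0): P(-3)=-1107, P(4)=608. Local minima of Q: Q(4)=-16.
So the global minimum of L is P(-3) + Q(4) − 6 = -1107 − 16 − 6 = -1129, attained at (-3, 4).

(-3, 4)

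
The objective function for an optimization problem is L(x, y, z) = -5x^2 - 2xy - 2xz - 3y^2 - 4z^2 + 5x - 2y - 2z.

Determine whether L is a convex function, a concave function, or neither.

concave

L is quadratic, so its Hessian is the constant matrix H = [[-10, -2, -2], [-2, -6, 0], [-2, 0, -8]].
Leading principal minors: -10, 56, -424.
Signs alternate −, +, − ⇒ H ≺ 0 ⇒ concave.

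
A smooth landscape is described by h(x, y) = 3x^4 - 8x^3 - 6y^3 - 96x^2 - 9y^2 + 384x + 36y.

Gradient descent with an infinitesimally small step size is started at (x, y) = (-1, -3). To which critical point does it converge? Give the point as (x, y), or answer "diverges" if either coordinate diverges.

(-4, -2)

h is separable, so gradient descent decouples: x follows -∂h/∂x, y follows -∂h/∂y.
∂h/∂x = 12(x - 4)(x - 2)(x + 4); at x=-1 this is 540, so x decreases.
∂h/∂y = -18(y - 1)(y + 2); at y=-3 this is -72, so y increases.
x converges to its nearest critical value -4 (a local min of the x-part); y converges to -2. The iterate converges to (-4, -2).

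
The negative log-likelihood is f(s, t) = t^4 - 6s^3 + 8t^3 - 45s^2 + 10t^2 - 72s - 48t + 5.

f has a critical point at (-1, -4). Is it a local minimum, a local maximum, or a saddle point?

The mixed partial ∂²f/∂s∂t is 0, so the Hessian at any point is diag(f_ss, f_tt) = diag(-18(2s + 5), 4(3t^2 + 12t + 5)).
At (-1, -4): H = diag(-54, 20).
The eigenvalues have opposite signs, so H is indefinite: a saddle point.

saddle point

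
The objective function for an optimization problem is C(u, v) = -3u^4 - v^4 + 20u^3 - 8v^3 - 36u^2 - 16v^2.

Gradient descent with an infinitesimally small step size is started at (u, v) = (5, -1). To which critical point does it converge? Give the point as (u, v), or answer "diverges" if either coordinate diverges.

C is separable, so gradient descent decouples: u follows -∂C/∂u, v follows -∂C/∂v.
∂C/∂u = -12u(u - 3)(u - 2); at u=5 this is -360, so u increases.
∂C/∂v = -4v(v + 2)(v + 4); at v=-1 this is 12, so v decreases.
The u-coordinate has no critical point in that direction and runs off to infinity.

diverges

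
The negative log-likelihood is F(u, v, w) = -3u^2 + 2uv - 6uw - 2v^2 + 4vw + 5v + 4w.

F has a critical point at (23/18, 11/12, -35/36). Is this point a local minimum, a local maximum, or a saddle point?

The Hessian is constant: H = [[-6, 2, -6], [2, -4, 4], [-6, 4, 0]].
Leading principal minors: Δ₁ = -6, Δ₂ = 20, Δ₃ = 144.
The minors fit neither the all-positive nor the alternating-sign pattern, so H is indefinite: a saddle point.

saddle point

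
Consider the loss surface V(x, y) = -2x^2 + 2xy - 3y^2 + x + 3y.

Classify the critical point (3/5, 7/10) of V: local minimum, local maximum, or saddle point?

local maximum

The Hessian of V is constant: H = [[-4, 2], [2, -6]].
det(H) = (-4)·(-6) − 2² = 20.
det(H) > 0 and tr(H) = -10 < 0, so H is negative definite and the point is a local maximum.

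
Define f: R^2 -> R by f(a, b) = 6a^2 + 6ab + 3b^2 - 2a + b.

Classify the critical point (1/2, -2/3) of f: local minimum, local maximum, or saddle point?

The Hessian of f is constant: H = [[12, 6], [6, 6]].
det(H) = 12·6 − 6² = 36.
det(H) > 0 and tr(H) = 18 > 0, so H is positive definite and the point is a local minimum.

local minimum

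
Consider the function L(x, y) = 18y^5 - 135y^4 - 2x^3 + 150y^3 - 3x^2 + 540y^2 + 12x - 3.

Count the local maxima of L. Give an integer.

L separates as a function of x plus a function of y, so ∇L=0 decouples.
∂L/∂x = -6(x - 1)(x + 2) = 0 at x ∈ {-2, 1}; ∂L/∂y = 90y(y - 4)(y - 3)(y + 1) = 0 at y ∈ {-1, 0, 3, 4}.
The Hessian is diagonal: diag(L_xx, L_yy). Second derivatives: L_xx(-2)=18, L_xx(1)=-18; L_yy(-1)=-1800, L_yy(0)=1080, L_yy(3)=-1080, L_yy(4)=1800.
Local maxima occur where both diagonal entries negative: (1, -1), (1, 3). Count: 2.

2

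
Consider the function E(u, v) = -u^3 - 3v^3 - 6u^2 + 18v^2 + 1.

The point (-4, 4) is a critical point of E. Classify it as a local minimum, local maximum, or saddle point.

saddle point

The mixed partial ∂²E/∂u∂v is 0, so the Hessian at any point is diag(E_uu, E_vv) = diag(-6(u + 2), 18(-v + 2)).
At (-4, 4): H = diag(12, -36).
The eigenvalues have opposite signs, so H is indefinite: a saddle point.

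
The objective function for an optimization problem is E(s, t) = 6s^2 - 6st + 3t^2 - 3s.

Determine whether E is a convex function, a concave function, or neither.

E is quadratic, so its Hessian is the constant matrix H = [[12, -6], [-6, 6]].
det(H) = 36, tr(H) = 18.
det(H) > 0 and tr(H) > 0, so H is positive definite everywhere: convex.

convex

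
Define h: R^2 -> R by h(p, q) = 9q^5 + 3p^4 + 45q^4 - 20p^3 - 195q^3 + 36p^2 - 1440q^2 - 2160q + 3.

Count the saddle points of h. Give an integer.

h separates as a function of p plus a function of q, so ∇h=0 decouples.
∂h/∂p = 12p(p - 3)(p - 2) = 0 at p ∈ {0, 2, 3}; ∂h/∂q = 45(q - 4)(q + 1)(q + 3)(q + 4) = 0 at q ∈ {-4, -3, -1, 4}.
The Hessian is diagonal: diag(h_pp, h_qq). Second derivatives: h_pp(0)=72, h_pp(2)=-24, h_pp(3)=36; h_qq(-4)=-1080, h_qq(-3)=630, h_qq(-1)=-1350, h_qq(4)=12600.
Saddle points occur where the two diagonal entries have opposite signs: (0, -4), (0, -1), (2, -3), (2, 4), (3, -4), (3, -1). Count: 6.

6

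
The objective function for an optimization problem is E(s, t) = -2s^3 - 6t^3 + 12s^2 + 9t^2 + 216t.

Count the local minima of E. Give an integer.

E separates as a function of s plus a function of t, so ∇E=0 decouples.
∂E/∂s = -6s(s - 4) = 0 at s ∈ {0, 4}; ∂E/∂t = -18(t - 4)(t + 3) = 0 at t ∈ {-3, 4}.
The Hessian is diagonal: diag(E_ss, E_tt). Second derivatives: E_ss(0)=24, E_ss(4)=-24; E_tt(-3)=126, E_tt(4)=-126.
Local minima occur where both diagonal entries positive: (0, -3). Count: 1.

1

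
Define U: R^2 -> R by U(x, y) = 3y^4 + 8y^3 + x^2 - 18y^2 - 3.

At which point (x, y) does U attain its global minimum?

U(x,y) separates as P(x) + Q(y) − 3, so its minimum is min P + min Q − 3.
P'(x) = 2x vanishes at x ∈ {0}; Q'(y) = 12y(y - 1)(y + 3) vanishes at y ∈ {-3, 0, 1}.
Local minima of P (where P''>0): P(0)=0. Local minima of Q: Q(-3)=-135, Q(1)=-7.
So the global minimum of U is P(0) + Q(-3) − 3 = 0 − 135 − 3 = -138, attained at (0, -3).

(0, -3)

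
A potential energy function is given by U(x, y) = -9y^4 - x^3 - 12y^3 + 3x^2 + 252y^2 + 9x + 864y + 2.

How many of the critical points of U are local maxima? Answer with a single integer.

U separates as a function of x plus a function of y, so ∇U=0 decouples.
∂U/∂x = -3(x - 3)(x + 1) = 0 at x ∈ {-1, 3}; ∂U/∂y = -36(y - 4)(y + 2)(y + 3) = 0 at y ∈ {-3, -2, 4}.
The Hessian is diagonal: diag(U_xx, U_yy). Second derivatives: U_xx(-1)=12, U_xx(3)=-12; U_yy(-3)=-252, U_yy(-2)=216, U_yy(4)=-1512.
Local maxima occur where both diagonal entries negative: (3, -3), (3, 4). Count: 2.

2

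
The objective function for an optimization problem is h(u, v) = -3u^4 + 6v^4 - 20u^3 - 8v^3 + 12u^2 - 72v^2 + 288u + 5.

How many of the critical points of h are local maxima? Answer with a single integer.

h separates as a function of u plus a function of v, so ∇h=0 decouples.
∂h/∂u = -12(u - 2)(u + 3)(u + 4) = 0 at u ∈ {-4, -3, 2}; ∂h/∂v = 24v(v - 3)(v + 2) = 0 at v ∈ {-2, 0, 3}.
The Hessian is diagonal: diag(h_uu, h_vv). Second derivatives: h_uu(-4)=-72, h_uu(-3)=60, h_uu(2)=-360; h_vv(-2)=240, h_vv(0)=-144, h_vv(3)=360.
Local maxima occur where both diagonal entries negative: (-4, 0), (2, 0). Count: 2.

2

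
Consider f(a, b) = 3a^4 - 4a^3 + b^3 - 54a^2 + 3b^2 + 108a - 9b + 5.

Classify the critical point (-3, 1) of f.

The mixed partial ∂²f/∂a∂b is 0, so the Hessian at any point is diag(f_aa, f_bb) = diag(12(3a^2 - 2a - 9), 6(b + 1)).
At (-3, 1): H = diag(288, 12).
Both eigenvalues are positive, so H is positive definite: a local minimum.

local minimum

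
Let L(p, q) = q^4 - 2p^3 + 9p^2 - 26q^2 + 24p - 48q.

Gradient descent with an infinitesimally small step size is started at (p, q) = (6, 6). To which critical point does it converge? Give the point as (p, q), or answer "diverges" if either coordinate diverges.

L is separable, so gradient descent decouples: p follows -∂L/∂p, q follows -∂L/∂q.
∂L/∂p = -6(p - 4)(p + 1); at p=6 this is -84, so p increases.
∂L/∂q = 4(q - 4)(q + 1)(q + 3); at q=6 this is 504, so q decreases.
The p-coordinate has no critical point in that direction and runs off to infinity.

diverges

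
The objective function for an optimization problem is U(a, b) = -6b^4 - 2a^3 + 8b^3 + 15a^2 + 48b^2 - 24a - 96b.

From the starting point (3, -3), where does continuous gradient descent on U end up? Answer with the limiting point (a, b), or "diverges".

U is separable, so gradient descent decouples: a follows -∂U/∂a, b follows -∂U/∂b.
∂U/∂a = -6(a - 4)(a - 1); at a=3 this is 12, so a decreases.
∂U/∂b = -24(b - 2)(b - 1)(b + 2); at b=-3 this is 480, so b decreases.
The b-coordinate has no critical point in that direction and runs off to infinity.

diverges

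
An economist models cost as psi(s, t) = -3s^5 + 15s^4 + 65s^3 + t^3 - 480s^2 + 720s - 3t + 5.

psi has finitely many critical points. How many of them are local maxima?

2

psi separates as a function of s plus a function of t, so ∇psi=0 decouples.
∂psi/∂s = -15(s - 4)(s - 3)(s - 1)(s + 4) = 0 at s ∈ {-4, 1, 3, 4}; ∂psi/∂t = 3(t - 1)(t + 1) = 0 at t ∈ {-1, 1}.
The Hessian is diagonal: diag(psi_ss, psi_tt). Second derivatives: psi_ss(-4)=4200, psi_ss(1)=-450, psi_ss(3)=210, psi_ss(4)=-360; psi_tt(-1)=-6, psi_tt(1)=6.
Local maxima occur where both diagonal entries negative: (1, -1), (4, -1). Count: 2.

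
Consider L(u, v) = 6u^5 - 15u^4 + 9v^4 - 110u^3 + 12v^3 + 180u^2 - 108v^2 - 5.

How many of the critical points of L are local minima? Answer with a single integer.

L separates as a function of u plus a function of v, so ∇L=0 decouples.
∂L/∂u = 30u(u - 4)(u - 1)(u + 3) = 0 at u ∈ {-3, 0, 1, 4}; ∂L/∂v = 36v(v - 2)(v + 3) = 0 at v ∈ {-3, 0, 2}.
The Hessian is diagonal: diag(L_uu, L_vv). Second derivatives: L_uu(-3)=-2520, L_uu(0)=360, L_uu(1)=-360, L_uu(4)=2520; L_vv(-3)=540, L_vv(0)=-216, L_vv(2)=360.
Local minima occur where both diagonal entries positive: (0, -3), (0, 2), (4, -3), (4, 2). Count: 4.

4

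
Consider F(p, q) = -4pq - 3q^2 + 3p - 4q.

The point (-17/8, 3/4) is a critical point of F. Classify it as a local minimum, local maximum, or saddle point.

saddle point

The Hessian of F is constant: H = [[0, -4], [-4, -6]].
det(H) = 0·(-6) − (-4)² = -16.
Since det(H) < 0, H is indefinite and the critical point is a saddle point.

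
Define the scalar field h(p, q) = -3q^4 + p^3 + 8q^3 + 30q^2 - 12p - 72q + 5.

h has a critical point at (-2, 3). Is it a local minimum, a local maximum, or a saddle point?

The mixed partial ∂²h/∂p∂q is 0, so the Hessian at any point is diag(h_pp, h_qq) = diag(6p, 12(-3q^2 + 4q + 5)).
At (-2, 3): H = diag(-12, -120).
Both eigenvalues are negative, so H is negative definite: a local maximum.

local maximum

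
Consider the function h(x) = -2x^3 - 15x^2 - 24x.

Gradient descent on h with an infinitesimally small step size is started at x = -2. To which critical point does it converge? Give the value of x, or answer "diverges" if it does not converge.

-4

h'(x) = -6(x + 1)(x + 4), so h'(-2) = 12.
Gradient descent moves in the -h' direction, i.e. x is decreasing.
The nearest critical point in that direction is x = -4, where h'' = 18 > 0 (a local minimum). The iterate converges there.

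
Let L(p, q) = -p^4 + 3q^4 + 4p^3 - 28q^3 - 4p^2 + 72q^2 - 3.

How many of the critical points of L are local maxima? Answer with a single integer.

2

L separates as a function of p plus a function of q, so ∇L=0 decouples.
∂L/∂p = -4p(p - 2)(p - 1) = 0 at p ∈ {0, 1, 2}; ∂L/∂q = 12q(q - 4)(q - 3) = 0 at q ∈ {0, 3, 4}.
The Hessian is diagonal: diag(L_pp, L_qq). Second derivatives: L_pp(0)=-8, L_pp(1)=4, L_pp(2)=-8; L_qq(0)=144, L_qq(3)=-36, L_qq(4)=48.
Local maxima occur where both diagonal entries negative: (0, 3), (2, 3). Count: 2.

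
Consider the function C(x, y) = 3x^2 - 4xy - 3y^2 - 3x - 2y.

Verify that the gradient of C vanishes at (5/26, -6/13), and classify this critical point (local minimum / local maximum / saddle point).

∇C = (6x - 4y - 3, -4x - 6y - 2); substituting (5/26, -6/13) gives ∇C = (0, 0), so (5/26, -6/13) is indeed a critical point.
The Hessian of C is constant: H = [[6, -4], [-4, -6]].
det(H) = 6·(-6) − (-4)² = -52.
Since det(H) < 0, H is indefinite and the critical point is a saddle point.

saddle point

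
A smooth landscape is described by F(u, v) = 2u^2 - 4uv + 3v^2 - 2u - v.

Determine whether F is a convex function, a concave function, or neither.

F is quadratic, so its Hessian is the constant matrix H = [[4, -4], [-4, 6]].
det(H) = 8, tr(H) = 10.
det(H) > 0 and tr(H) > 0, so H is positive definite everywhere: convex.

convex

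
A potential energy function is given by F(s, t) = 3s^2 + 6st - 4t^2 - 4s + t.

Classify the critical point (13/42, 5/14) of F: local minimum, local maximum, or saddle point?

saddle point

The Hessian of F is constant: H = [[6, 6], [6, -8]].
det(H) = 6·(-8) − 6² = -84.
Since det(H) < 0, H is indefinite and the critical point is a saddle point.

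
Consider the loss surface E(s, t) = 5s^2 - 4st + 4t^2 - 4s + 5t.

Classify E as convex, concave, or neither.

convex

E is quadratic, so its Hessian is the constant matrix H = [[10, -4], [-4, 8]].
det(H) = 64, tr(H) = 18.
det(H) > 0 and tr(H) > 0, so H is positive definite everywhere: convex.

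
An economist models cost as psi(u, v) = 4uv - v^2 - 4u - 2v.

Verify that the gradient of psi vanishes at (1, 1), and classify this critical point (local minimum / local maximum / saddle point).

saddle point

∇psi = (4v - 4, 4u - 2v - 2); substituting (1, 1) gives ∇psi = (0, 0), so (1, 1) is indeed a critical point.
The Hessian of psi is constant: H = [[0, 4], [4, -2]].
det(H) = 0·(-2) − 4² = -16.
Since det(H) < 0, H is indefinite and the critical point is a saddle point.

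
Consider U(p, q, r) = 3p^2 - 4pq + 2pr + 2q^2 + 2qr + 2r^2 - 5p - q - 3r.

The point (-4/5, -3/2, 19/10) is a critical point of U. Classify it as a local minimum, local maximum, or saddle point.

saddle point

The Hessian is constant: H = [[6, -4, 2], [-4, 4, 2], [2, 2, 4]].
Leading principal minors: Δ₁ = 6, Δ₂ = 8, Δ₃ = -40.
The minors fit neither the all-positive nor the alternating-sign pattern, so H is indefinite: a saddle point.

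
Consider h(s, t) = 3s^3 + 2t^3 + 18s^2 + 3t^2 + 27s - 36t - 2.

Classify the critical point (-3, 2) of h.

The mixed partial ∂²h/∂s∂t is 0, so the Hessian at any point is diag(h_ss, h_tt) = diag(18(s + 2), 6(2t + 1)).
At (-3, 2): H = diag(-18, 30).
The eigenvalues have opposite signs, so H is indefinite: a saddle point.

saddle point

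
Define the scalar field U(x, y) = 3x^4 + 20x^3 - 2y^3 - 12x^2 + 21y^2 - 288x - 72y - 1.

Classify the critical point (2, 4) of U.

saddle point

The mixed partial ∂²U/∂x∂y is 0, so the Hessian at any point is diag(U_xx, U_yy) = diag(12(3x^2 + 10x - 2), 6(-2y + 7)).
At (2, 4): H = diag(360, -6).
The eigenvalues have opposite signs, so H is indefinite: a saddle point.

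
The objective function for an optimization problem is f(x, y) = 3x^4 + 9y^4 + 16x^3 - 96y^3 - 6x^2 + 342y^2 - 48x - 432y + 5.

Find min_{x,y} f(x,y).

f(x,y) separates as P(x) + Q(y) + 5, so its minimum is min P + min Q + 5.
P'(x) = 12(x - 1)(x + 1)(x + 4) vanishes at x ∈ {-4, -1, 1}; Q'(y) = 36(y - 4)(y - 3)(y - 1) vanishes at y ∈ {1, 3, 4}.
Local minima of P (where P''>0): P(-4)=-160, P(1)=-35. Local minima of Q: Q(1)=-177, Q(4)=-96.
So the global minimum of f is P(-4) + Q(1) + 5 = -160 − 177 + 5 = -332, attained at (-4, 1).

-332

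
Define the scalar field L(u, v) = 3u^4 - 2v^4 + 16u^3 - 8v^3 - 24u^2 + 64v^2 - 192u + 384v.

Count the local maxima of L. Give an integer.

L separates as a function of u plus a function of v, so ∇L=0 decouples.
∂L/∂u = 12(u - 2)(u + 2)(u + 4) = 0 at u ∈ {-4, -2, 2}; ∂L/∂v = -8(v - 4)(v + 3)(v + 4) = 0 at v ∈ {-4, -3, 4}.
The Hessian is diagonal: diag(L_uu, L_vv). Second derivatives: L_uu(-4)=144, L_uu(-2)=-96, L_uu(2)=288; L_vv(-4)=-64, L_vv(-3)=56, L_vv(4)=-448.
Local maxima occur where both diagonal entries negative: (-2, -4), (-2, 4). Count: 2.

2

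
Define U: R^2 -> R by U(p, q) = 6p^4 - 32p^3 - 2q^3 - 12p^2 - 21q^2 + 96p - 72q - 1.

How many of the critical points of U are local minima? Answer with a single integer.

U separates as a function of p plus a function of q, so ∇U=0 decouples.
∂U/∂p = 24(p - 4)(p - 1)(p + 1) = 0 at p ∈ {-1, 1, 4}; ∂U/∂q = -6(q + 3)(q + 4) = 0 at q ∈ {-4, -3}.
The Hessian is diagonal: diag(U_pp, U_qq). Second derivatives: U_pp(-1)=240, U_pp(1)=-144, U_pp(4)=360; U_qq(-4)=6, U_qq(-3)=-6.
Local minima occur where both diagonal entries positive: (-1, -4), (4, -4). Count: 2.

2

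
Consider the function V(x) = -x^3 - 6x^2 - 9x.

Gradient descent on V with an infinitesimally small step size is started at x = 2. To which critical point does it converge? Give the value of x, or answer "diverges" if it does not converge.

diverges

V'(x) = -3(x + 1)(x + 3), so V'(2) = -45.
Gradient descent moves in the -V' direction, i.e. x is increasing.
There is no critical point above x=2, and V' keeps the same sign, so the iterate runs off to +∞.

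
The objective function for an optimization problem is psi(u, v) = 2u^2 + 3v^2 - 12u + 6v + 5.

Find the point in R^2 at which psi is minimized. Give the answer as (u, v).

(3, -1)

psi(u,v) separates as P(u) + Q(v) + 5, so its minimum is min P + min Q + 5.
P'(u) = 4u - 12 vanishes at u ∈ {3}; Q'(v) = 6v + 6 vanishes at v ∈ {-1}.
Local minima of P (where P''>0): P(3)=-18. Local minima of Q: Q(-1)=-3.
So the global minimum of psi is P(3) + Q(-1) + 5 = -18 − 3 + 5 = -16, attained at (3, -1).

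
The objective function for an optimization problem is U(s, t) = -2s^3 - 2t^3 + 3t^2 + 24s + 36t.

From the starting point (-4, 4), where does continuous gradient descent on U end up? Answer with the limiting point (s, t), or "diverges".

diverges

U is separable, so gradient descent decouples: s follows -∂U/∂s, t follows -∂U/∂t.
∂U/∂s = -6(s - 2)(s + 2); at s=-4 this is -72, so s increases.
∂U/∂t = -6(t - 3)(t + 2); at t=4 this is -36, so t increases.
The t-coordinate has no critical point in that direction and runs off to infinity.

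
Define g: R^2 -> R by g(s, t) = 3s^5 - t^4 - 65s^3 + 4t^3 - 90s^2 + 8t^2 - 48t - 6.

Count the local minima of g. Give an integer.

2

g separates as a function of s plus a function of t, so ∇g=0 decouples.
∂g/∂s = 15s(s - 4)(s + 1)(s + 3) = 0 at s ∈ {-3, -1, 0, 4}; ∂g/∂t = -4(t - 3)(t - 2)(t + 2) = 0 at t ∈ {-2, 2, 3}.
The Hessian is diagonal: diag(g_ss, g_tt). Second derivatives: g_ss(-3)=-630, g_ss(-1)=150, g_ss(0)=-180, g_ss(4)=2100; g_tt(-2)=-80, g_tt(2)=16, g_tt(3)=-20.
Local minima occur where both diagonal entries positive: (-1, 2), (4, 2). Count: 2.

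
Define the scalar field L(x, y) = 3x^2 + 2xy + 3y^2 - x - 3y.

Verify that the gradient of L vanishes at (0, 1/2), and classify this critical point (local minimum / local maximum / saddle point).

∇L = (6x + 2y - 1, 2x + 6y - 3); substituting (0, 1/2) gives ∇L = (0, 0), so (0, 1/2) is indeed a critical point.
The Hessian of L is constant: H = [[6, 2], [2, 6]].
det(H) = 6·6 − 2² = 32.
det(H) > 0 and tr(H) = 12 > 0, so H is positive definite and the point is a local minimum.

local minimum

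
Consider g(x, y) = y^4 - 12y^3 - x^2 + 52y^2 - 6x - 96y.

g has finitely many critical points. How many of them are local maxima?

g separates as a function of x plus a function of y, so ∇g=0 decouples.
∂g/∂x = -2(x + 3) = 0 at x ∈ {-3}; ∂g/∂y = 4(y - 4)(y - 3)(y - 2) = 0 at y ∈ {2, 3, 4}.
The Hessian is diagonal: diag(g_xx, g_yy). Second derivatives: g_xx(-3)=-2; g_yy(2)=8, g_yy(3)=-4, g_yy(4)=8.
Local maxima occur where both diagonal entries negative: (-3, 3). Count: 1.

1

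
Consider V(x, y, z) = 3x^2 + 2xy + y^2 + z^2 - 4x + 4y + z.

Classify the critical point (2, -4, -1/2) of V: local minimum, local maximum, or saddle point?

The Hessian is constant: H = [[6, 2, 0], [2, 2, 0], [0, 0, 2]].
Leading principal minors: Δ₁ = 6, Δ₂ = 8, Δ₃ = 16.
All leading minors are positive, so H is positive definite: a local minimum.

local minimum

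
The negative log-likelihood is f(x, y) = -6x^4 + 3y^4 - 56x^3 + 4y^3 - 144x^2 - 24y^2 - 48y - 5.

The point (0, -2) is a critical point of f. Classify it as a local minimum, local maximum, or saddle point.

saddle point

The mixed partial ∂²f/∂x∂y is 0, so the Hessian at any point is diag(f_xx, f_yy) = diag(-24(3x^2 + 14x + 12), 12(3y^2 + 2y - 4)).
At (0, -2): H = diag(-288, 48).
The eigenvalues have opposite signs, so H is indefinite: a saddle point.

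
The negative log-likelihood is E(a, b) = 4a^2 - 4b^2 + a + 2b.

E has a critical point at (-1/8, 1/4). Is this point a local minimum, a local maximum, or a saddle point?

The Hessian of E is constant: H = [[8, 0], [0, -8]].
det(H) = 8·(-8) − 0² = -64.
Since det(H) < 0, H is indefinite and the critical point is a saddle point.

saddle point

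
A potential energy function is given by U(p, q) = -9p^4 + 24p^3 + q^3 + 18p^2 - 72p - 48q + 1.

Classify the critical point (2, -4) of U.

local maximum

The mixed partial ∂²U/∂p∂q is 0, so the Hessian at any point is diag(U_pp, U_qq) = diag(36(-3p^2 + 4p + 1), 6q).
At (2, -4): H = diag(-108, -24).
Both eigenvalues are negative, so H is negative definite: a local maximum.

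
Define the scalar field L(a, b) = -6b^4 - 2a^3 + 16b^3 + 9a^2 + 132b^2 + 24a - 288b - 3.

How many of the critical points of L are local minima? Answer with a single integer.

L separates as a function of a plus a function of b, so ∇L=0 decouples.
∂L/∂a = -6(a - 4)(a + 1) = 0 at a ∈ {-1, 4}; ∂L/∂b = -24(b - 4)(b - 1)(b + 3) = 0 at b ∈ {-3, 1, 4}.
The Hessian is diagonal: diag(L_aa, L_bb). Second derivatives: L_aa(-1)=30, L_aa(4)=-30; L_bb(-3)=-672, L_bb(1)=288, L_bb(4)=-504.
Local minima occur where both diagonal entries positive: (-1, 1). Count: 1.

1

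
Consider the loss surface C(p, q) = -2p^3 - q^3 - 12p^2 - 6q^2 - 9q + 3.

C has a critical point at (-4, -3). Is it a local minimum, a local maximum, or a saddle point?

local minimum

The mixed partial ∂²C/∂p∂q is 0, so the Hessian at any point is diag(C_pp, C_qq) = diag(-12(p + 2), -6(q + 2)).
At (-4, -3): H = diag(24, 6).
Both eigenvalues are positive, so H is positive definite: a local minimum.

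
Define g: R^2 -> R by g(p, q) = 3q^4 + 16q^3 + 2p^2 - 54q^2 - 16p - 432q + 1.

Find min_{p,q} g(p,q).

g(p,q) separates as A(p) + B(q) + 1, so its minimum is min A + min B + 1.
A'(p) = 4p - 16 vanishes at p ∈ {4}; B'(q) = 12(q - 3)(q + 3)(q + 4) vanishes at q ∈ {-4, -3, 3}.
Local minima of A (where A''>0): A(4)=-32. Local minima of B: B(-4)=608, B(3)=-1107.
So the global minimum of g is A(4) + B(3) + 1 = -32 − 1107 + 1 = -1138, attained at (4, 3).

-1138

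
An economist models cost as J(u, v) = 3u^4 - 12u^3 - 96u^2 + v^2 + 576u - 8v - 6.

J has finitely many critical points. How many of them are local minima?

J separates as a function of u plus a function of v, so ∇J=0 decouples.
∂J/∂u = 12(u - 4)(u - 3)(u + 4) = 0 at u ∈ {-4, 3, 4}; ∂J/∂v = 2(v - 4) = 0 at v ∈ {4}.
The Hessian is diagonal: diag(J_uu, J_vv). Second derivatives: J_uu(-4)=672, J_uu(3)=-84, J_uu(4)=96; J_vv(4)=2.
Local minima occur where both diagonal entries positive: (-4, 4), (4, 4). Count: 2.

2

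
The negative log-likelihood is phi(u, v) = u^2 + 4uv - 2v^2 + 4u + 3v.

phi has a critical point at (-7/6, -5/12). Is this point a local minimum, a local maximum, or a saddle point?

saddle point

The Hessian of phi is constant: H = [[2, 4], [4, -4]].
det(H) = 2·(-4) − 4² = -24.
Since det(H) < 0, H is indefinite and the critical point is a saddle point.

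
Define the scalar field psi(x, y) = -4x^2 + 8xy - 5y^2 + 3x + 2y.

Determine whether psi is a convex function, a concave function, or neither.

concave

psi is quadratic, so its Hessian is the constant matrix H = [[-8, 8], [8, -10]].
det(H) = 16, tr(H) = -18.
det(H) > 0 and tr(H) < 0, so H is negative definite everywhere: concave.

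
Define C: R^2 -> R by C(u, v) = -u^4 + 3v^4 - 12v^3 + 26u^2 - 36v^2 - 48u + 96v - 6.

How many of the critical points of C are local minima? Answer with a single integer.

2

C separates as a function of u plus a function of v, so ∇C=0 decouples.
∂C/∂u = -4(u - 3)(u - 1)(u + 4) = 0 at u ∈ {-4, 1, 3}; ∂C/∂v = 12(v - 4)(v - 1)(v + 2) = 0 at v ∈ {-2, 1, 4}.
The Hessian is diagonal: diag(C_uu, C_vv). Second derivatives: C_uu(-4)=-140, C_uu(1)=40, C_uu(3)=-56; C_vv(-2)=216, C_vv(1)=-108, C_vv(4)=216.
Local minima occur where both diagonal entries positive: (1, -2), (1, 4). Count: 2.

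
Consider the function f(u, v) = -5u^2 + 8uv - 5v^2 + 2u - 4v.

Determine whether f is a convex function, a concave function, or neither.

f is quadratic, so its Hessian is the constant matrix H = [[-10, 8], [8, -10]].
det(H) = 36, tr(H) = -20.
det(H) > 0 and tr(H) < 0, so H is negative definite everywhere: concave.

concave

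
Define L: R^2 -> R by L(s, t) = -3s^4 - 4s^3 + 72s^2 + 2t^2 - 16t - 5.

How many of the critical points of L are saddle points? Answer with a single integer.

L separates as a function of s plus a function of t, so ∇L=0 decouples.
∂L/∂s = -12s(s - 3)(s + 4) = 0 at s ∈ {-4, 0, 3}; ∂L/∂t = 4(t - 4) = 0 at t ∈ {4}.
The Hessian is diagonal: diag(L_ss, L_tt). Second derivatives: L_ss(-4)=-336, L_ss(0)=144, L_ss(3)=-252; L_tt(4)=4.
Saddle points occur where the two diagonal entries have opposite signs: (-4, 4), (3, 4). Count: 2.

2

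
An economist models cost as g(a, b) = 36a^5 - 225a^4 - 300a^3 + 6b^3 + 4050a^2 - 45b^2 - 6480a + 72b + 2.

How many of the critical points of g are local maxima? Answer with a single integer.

g separates as a function of a plus a function of b, so ∇g=0 decouples.
∂g/∂a = 180(a - 4)(a - 3)(a - 1)(a + 3) = 0 at a ∈ {-3, 1, 3, 4}; ∂g/∂b = 18(b - 4)(b - 1) = 0 at b ∈ {1, 4}.
The Hessian is diagonal: diag(g_aa, g_bb). Second derivatives: g_aa(-3)=-30240, g_aa(1)=4320, g_aa(3)=-2160, g_aa(4)=3780; g_bb(1)=-54, g_bb(4)=54.
Local maxima occur where both diagonal entries negative: (-3, 1), (3, 1). Count: 2.

2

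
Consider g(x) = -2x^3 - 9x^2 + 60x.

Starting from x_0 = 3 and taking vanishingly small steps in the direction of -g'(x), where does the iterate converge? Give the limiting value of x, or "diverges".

diverges

g'(x) = -6(x - 2)(x + 5), so g'(3) = -48.
Gradient descent moves in the -g' direction, i.e. x is increasing.
There is no critical point above x=3, and g' keeps the same sign, so the iterate runs off to +∞.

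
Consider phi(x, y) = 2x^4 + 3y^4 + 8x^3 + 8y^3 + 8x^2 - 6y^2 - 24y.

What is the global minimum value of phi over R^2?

phi(x,y) separates as P(x) + Q(y), so its minimum is min P + min Q.
P'(x) = 8x(x + 1)(x + 2) vanishes at x ∈ {-2, -1, 0}; Q'(y) = 12(y - 1)(y + 1)(y + 2) vanishes at y ∈ {-2, -1, 1}.
Local minima of P (where P''>0): P(-2)=0, P(0)=0. Local minima of Q: Q(-2)=8, Q(1)=-19.
So the global minimum of phi is P(-2) + Q(1) = 0 − 19 = -19, attained at (-2, 1).

-19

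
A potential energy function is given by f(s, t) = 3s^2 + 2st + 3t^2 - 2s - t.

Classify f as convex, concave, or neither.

f is quadratic, so its Hessian is the constant matrix H = [[6, 2], [2, 6]].
det(H) = 32, tr(H) = 12.
det(H) > 0 and tr(H) > 0, so H is positive definite everywhere: convex.

convex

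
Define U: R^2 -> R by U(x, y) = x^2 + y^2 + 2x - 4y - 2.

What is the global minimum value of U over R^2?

-7

U(x,y) separates as P(x) + Q(y) − 2, so its minimum is min P + min Q − 2.
P'(x) = 2x + 2 vanishes at x ∈ {-1}; Q'(y) = 2y - 4 vanishes at y ∈ {2}.
Local minima of P (where P''>0): P(-1)=-1. Local minima of Q: Q(2)=-4.
So the global minimum of U is P(-1) + Q(2) − 2 = -1 − 4 − 2 = -7, attained at (-1, 2).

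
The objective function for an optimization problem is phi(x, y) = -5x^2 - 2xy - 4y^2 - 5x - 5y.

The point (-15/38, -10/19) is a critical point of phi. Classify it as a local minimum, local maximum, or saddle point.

The Hessian of phi is constant: H = [[-10, -2], [-2, -8]].
det(H) = (-10)·(-8) − (-2)² = 76.
det(H) > 0 and tr(H) = -18 < 0, so H is negative definite and the point is a local maximum.

local maximum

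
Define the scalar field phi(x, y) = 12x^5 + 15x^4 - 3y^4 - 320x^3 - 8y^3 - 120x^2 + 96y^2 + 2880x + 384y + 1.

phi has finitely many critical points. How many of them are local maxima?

phi separates as a function of x plus a function of y, so ∇phi=0 decouples.
∂phi/∂x = 60(x - 3)(x - 2)(x + 2)(x + 4) = 0 at x ∈ {-4, -2, 2, 3}; ∂phi/∂y = -12(y - 4)(y + 2)(y + 4) = 0 at y ∈ {-4, -2, 4}.
The Hessian is diagonal: diag(phi_xx, phi_yy). Second derivatives: phi_xx(-4)=-5040, phi_xx(-2)=2400, phi_xx(2)=-1440, phi_xx(3)=2100; phi_yy(-4)=-192, phi_yy(-2)=144, phi_yy(4)=-576.
Local maxima occur where both diagonal entries negative: (-4, -4), (-4, 4), (2, -4), (2, 4). Count: 4.

4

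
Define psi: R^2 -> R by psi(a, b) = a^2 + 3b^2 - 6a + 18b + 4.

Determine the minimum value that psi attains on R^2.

-32

psi(a,b) separates as P(a) + Q(b) + 4, so its minimum is min P + min Q + 4.
P'(a) = 2a - 6 vanishes at a ∈ {3}; Q'(b) = 6b + 18 vanishes at b ∈ {-3}.
Local minima of P (where P''>0): P(3)=-9. Local minima of Q: Q(-3)=-27.
So the global minimum of psi is P(3) + Q(-3) + 4 = -9 − 27 + 4 = -32, attained at (3, -3).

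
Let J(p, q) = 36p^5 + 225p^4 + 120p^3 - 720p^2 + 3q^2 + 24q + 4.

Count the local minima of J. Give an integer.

2

J separates as a function of p plus a function of q, so ∇J=0 decouples.
∂J/∂p = 180p(p - 1)(p + 2)(p + 4) = 0 at p ∈ {-4, -2, 0, 1}; ∂J/∂q = 6(q + 4) = 0 at q ∈ {-4}.
The Hessian is diagonal: diag(J_pp, J_qq). Second derivatives: J_pp(-4)=-7200, J_pp(-2)=2160, J_pp(0)=-1440, J_pp(1)=2700; J_qq(-4)=6.
Local minima occur where both diagonal entries positive: (-2, -4), (1, -4). Count: 2.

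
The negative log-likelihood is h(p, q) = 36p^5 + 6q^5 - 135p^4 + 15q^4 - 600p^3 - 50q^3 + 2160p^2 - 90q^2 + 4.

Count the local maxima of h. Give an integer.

4

h separates as a function of p plus a function of q, so ∇h=0 decouples.
∂h/∂p = 180p(p - 4)(p - 2)(p + 3) = 0 at p ∈ {-3, 0, 2, 4}; ∂h/∂q = 30q(q - 2)(q + 1)(q + 3) = 0 at q ∈ {-3, -1, 0, 2}.
The Hessian is diagonal: diag(h_pp, h_qq). Second derivatives: h_pp(-3)=-18900, h_pp(0)=4320, h_pp(2)=-3600, h_pp(4)=10080; h_qq(-3)=-900, h_qq(-1)=180, h_qq(0)=-180, h_qq(2)=900.
Local maxima occur where both diagonal entries negative: (-3, -3), (-3, 0), (2, -3), (2, 0). Count: 4.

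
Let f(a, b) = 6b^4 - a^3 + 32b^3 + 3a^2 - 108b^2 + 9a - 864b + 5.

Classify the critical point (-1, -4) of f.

local minimum

The mixed partial ∂²f/∂a∂b is 0, so the Hessian at any point is diag(f_aa, f_bb) = diag(6(-a + 1), 24(3b^2 + 8b - 9)).
At (-1, -4): H = diag(12, 168).
Both eigenvalues are positive, so H is positive definite: a local minimum.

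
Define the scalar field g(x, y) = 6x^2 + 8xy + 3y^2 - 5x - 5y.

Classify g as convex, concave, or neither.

convex

g is quadratic, so its Hessian is the constant matrix H = [[12, 8], [8, 6]].
det(H) = 8, tr(H) = 18.
det(H) > 0 and tr(H) > 0, so H is positive definite everywhere: convex.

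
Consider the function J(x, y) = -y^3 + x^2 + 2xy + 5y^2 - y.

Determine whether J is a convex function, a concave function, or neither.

The term -y^3 is cubic, so the Hessian is not constant.
∂²J/∂y² = -6y + 10, which takes both signs as y varies (negative for sufficiently large y). A diagonal entry of the Hessian changing sign means the Hessian is neither positive- nor negative-semidefinite on all of R^2.

neither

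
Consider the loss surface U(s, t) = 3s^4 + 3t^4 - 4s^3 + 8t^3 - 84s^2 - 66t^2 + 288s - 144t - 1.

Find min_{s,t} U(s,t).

U(s,t) separates as P(s) + Q(t) − 1, so its minimum is min P + min Q − 1.
P'(s) = 12(s - 3)(s - 2)(s + 4) vanishes at s ∈ {-4, 2, 3}; Q'(t) = 12(t - 3)(t + 1)(t + 4) vanishes at t ∈ {-4, -1, 3}.
Local minima of P (where P''>0): P(-4)=-1472, P(3)=243. Local minima of Q: Q(-4)=-224, Q(3)=-567.
So the global minimum of U is P(-4) + Q(3) − 1 = -1472 − 567 − 1 = -2040, attained at (-4, 3).

-2040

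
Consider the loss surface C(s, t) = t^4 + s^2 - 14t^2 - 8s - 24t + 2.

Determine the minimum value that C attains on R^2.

-131

C(s,t) separates as P(s) + Q(t) + 2, so its minimum is min P + min Q + 2.
P'(s) = 2s - 8 vanishes at s ∈ {4}; Q'(t) = 4(t - 3)(t + 1)(t + 2) vanishes at t ∈ {-2, -1, 3}.
Local minima of P (where P''>0): P(4)=-16. Local minima of Q: Q(-2)=8, Q(3)=-117.
So the global minimum of C is P(4) + Q(3) + 2 = -16 − 117 + 2 = -131, attained at (4, 3).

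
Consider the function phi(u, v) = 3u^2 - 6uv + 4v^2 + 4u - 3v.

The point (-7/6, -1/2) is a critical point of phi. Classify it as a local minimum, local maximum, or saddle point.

The Hessian of phi is constant: H = [[6, -6], [-6, 8]].
det(H) = 6·8 − (-6)² = 12.
det(H) > 0 and tr(H) = 14 > 0, so H is positive definite and the point is a local minimum.

local minimum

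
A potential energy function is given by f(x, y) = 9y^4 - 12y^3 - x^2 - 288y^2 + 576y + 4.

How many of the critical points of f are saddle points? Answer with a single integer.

f separates as a function of x plus a function of y, so ∇f=0 decouples.
∂f/∂x = -2x = 0 at x ∈ {0}; ∂f/∂y = 36(y - 4)(y - 1)(y + 4) = 0 at y ∈ {-4, 1, 4}.
The Hessian is diagonal: diag(f_xx, f_yy). Second derivatives: f_xx(0)=-2; f_yy(-4)=1440, f_yy(1)=-540, f_yy(4)=864.
Saddle points occur where the two diagonal entries have opposite signs: (0, -4), (0, 4). Count: 2.

2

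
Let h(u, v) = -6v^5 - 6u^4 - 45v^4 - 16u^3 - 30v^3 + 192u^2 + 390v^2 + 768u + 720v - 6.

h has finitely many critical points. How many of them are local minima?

2

h separates as a function of u plus a function of v, so ∇h=0 decouples.
∂h/∂u = -24(u - 4)(u + 2)(u + 4) = 0 at u ∈ {-4, -2, 4}; ∂h/∂v = -30(v - 2)(v + 1)(v + 3)(v + 4) = 0 at v ∈ {-4, -3, -1, 2}.
The Hessian is diagonal: diag(h_uu, h_vv). Second derivatives: h_uu(-4)=-384, h_uu(-2)=288, h_uu(4)=-1152; h_vv(-4)=540, h_vv(-3)=-300, h_vv(-1)=540, h_vv(2)=-2700.
Local minima occur where both diagonal entries positive: (-2, -4), (-2, -1). Count: 2.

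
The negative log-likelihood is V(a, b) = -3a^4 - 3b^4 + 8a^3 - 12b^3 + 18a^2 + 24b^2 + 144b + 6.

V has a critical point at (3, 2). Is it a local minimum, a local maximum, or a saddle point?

The mixed partial ∂²V/∂a∂b is 0, so the Hessian at any point is diag(V_aa, V_bb) = diag(12(-3a^2 + 4a + 3), 12(-3b^2 - 6b + 4)).
At (3, 2): H = diag(-144, -240).
Both eigenvalues are negative, so H is negative definite: a local maximum.

local maximum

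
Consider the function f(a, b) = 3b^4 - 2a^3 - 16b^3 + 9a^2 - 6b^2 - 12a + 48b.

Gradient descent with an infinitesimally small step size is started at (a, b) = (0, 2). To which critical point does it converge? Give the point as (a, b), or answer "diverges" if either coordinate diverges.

f is separable, so gradient descent decouples: a follows -∂f/∂a, b follows -∂f/∂b.
∂f/∂a = -6(a - 2)(a - 1); at a=0 this is -12, so a increases.
∂f/∂b = 12(b - 4)(b - 1)(b + 1); at b=2 this is -72, so b increases.
a converges to its nearest critical value 1 (a local min of the a-part); b converges to 4. The iterate converges to (1, 4).

(1, 4)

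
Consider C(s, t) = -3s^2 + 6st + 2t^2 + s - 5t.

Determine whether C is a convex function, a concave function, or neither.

neither

C is quadratic, so its Hessian is the constant matrix H = [[-6, 6], [6, 4]].
det(H) = -60, tr(H) = -2.
det(H) < 0, so H is indefinite: neither convex nor concave.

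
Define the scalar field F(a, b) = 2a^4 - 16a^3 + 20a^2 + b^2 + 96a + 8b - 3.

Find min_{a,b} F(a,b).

-77

F(a,b) separates as P(a) + Q(b) − 3, so its minimum is min P + min Q − 3.
P'(a) = 8(a - 4)(a - 3)(a + 1) vanishes at a ∈ {-1, 3, 4}; Q'(b) = 2b + 8 vanishes at b ∈ {-4}.
Local minima of P (where P''>0): P(-1)=-58, P(4)=192. Local minima of Q: Q(-4)=-16.
So the global minimum of F is P(-1) + Q(-4) − 3 = -58 − 16 − 3 = -77, attained at (-1, -4).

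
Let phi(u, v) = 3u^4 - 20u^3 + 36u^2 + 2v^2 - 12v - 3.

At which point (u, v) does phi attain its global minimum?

(0, 3)

phi(u,v) separates as P(u) + Q(v) − 3, so its minimum is min P + min Q − 3.
P'(u) = 12u(u - 3)(u - 2) vanishes at u ∈ {0, 2, 3}; Q'(v) = 4v - 12 vanishes at v ∈ {3}.
Local minima of P (where P''>0): P(0)=0, P(3)=27. Local minima of Q: Q(3)=-18.
So the global minimum of phi is P(0) + Q(3) − 3 = 0 − 18 − 3 = -21, attained at (0, 3).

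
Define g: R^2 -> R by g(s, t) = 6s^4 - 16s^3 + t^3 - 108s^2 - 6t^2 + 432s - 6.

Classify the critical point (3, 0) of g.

saddle point

The mixed partial ∂²g/∂s∂t is 0, so the Hessian at any point is diag(g_ss, g_tt) = diag(24(3s^2 - 4s - 9), 6(t - 2)).
At (3, 0): H = diag(144, -12).
The eigenvalues have opposite signs, so H is indefinite: a saddle point.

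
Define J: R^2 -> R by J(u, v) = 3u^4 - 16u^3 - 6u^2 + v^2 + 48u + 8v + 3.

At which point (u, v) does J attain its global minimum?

J(u,v) separates as P(u) + Q(v) + 3, so its minimum is min P + min Q + 3.
P'(u) = 12(u - 4)(u - 1)(u + 1) vanishes at u ∈ {-1, 1, 4}; Q'(v) = 2v + 8 vanishes at v ∈ {-4}.
Local minima of P (where P''>0): P(-1)=-35, P(4)=-160. Local minima of Q: Q(-4)=-16.
So the global minimum of J is P(4) + Q(-4) + 3 = -160 − 16 + 3 = -173, attained at (4, -4).

(4, -4)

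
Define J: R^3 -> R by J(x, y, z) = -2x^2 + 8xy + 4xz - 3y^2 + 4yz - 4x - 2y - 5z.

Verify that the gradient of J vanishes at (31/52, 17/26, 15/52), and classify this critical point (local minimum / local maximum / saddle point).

saddle point

∇J = (-4x + 8y + 4z - 4, 8x - 6y + 4z - 2, 4x + 4y - 5); substituting (31/52, 17/26, 15/52) gives ∇J = (0, 0, 0), so (31/52, 17/26, 15/52) is indeed a critical point.
The Hessian is constant: H = [[-4, 8, 4], [8, -6, 4], [4, 4, 0]].
Leading principal minors: Δ₁ = -4, Δ₂ = -40, Δ₃ = 416.
The minors fit neither the all-positive nor the alternating-sign pattern, so H is indefinite: a saddle point.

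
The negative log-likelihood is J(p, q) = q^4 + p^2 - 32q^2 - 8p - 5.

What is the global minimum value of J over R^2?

J(p,q) separates as A(p) + B(q) − 5, so its minimum is min A + min B − 5.
A'(p) = 2p - 8 vanishes at p ∈ {4}; B'(q) = 4q(q - 4)(q + 4) vanishes at q ∈ {-4, 0, 4}.
Local minima of A (where A''>0): A(4)=-16. Local minima of B: B(-4)=-256, B(4)=-256.
So the global minimum of J is A(4) + B(-4) − 5 = -16 − 256 − 5 = -277, attained at (4, -4).

-277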